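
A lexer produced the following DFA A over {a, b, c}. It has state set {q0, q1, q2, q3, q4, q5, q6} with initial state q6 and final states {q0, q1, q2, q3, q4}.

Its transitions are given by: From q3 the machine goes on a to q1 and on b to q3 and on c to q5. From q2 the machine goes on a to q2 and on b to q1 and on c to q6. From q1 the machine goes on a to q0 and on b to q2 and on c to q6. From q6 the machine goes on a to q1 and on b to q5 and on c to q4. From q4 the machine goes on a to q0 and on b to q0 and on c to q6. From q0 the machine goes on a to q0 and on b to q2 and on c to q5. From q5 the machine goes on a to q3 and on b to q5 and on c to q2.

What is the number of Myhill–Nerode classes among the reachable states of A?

2

All states are reachable from the start state.
Start with accepting vs non-accepting: {q0,q1,q2,q3,q4} | {q5,q6}.
Stable partition: {q0,q1,q2,q3,q4} | {q5,q6} — 2 equivalence classes.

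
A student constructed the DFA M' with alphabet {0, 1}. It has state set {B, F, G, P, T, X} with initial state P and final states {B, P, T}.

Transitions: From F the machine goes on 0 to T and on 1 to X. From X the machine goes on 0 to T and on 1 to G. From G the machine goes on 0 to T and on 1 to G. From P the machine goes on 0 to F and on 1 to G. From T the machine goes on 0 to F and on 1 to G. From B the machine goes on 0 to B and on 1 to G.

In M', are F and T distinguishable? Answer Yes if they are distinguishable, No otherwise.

States {B} cannot be reached from the start state, so discard them.
Initial partition by acceptance: {P,T} | {F,G,X}.
No further refinement is possible. Final partition (2 blocks): {P,T} | {F,G,X}.
F and T end up in different blocks, so they are distinguishable. For instance, the string 'ε' is accepted from only T.

Yes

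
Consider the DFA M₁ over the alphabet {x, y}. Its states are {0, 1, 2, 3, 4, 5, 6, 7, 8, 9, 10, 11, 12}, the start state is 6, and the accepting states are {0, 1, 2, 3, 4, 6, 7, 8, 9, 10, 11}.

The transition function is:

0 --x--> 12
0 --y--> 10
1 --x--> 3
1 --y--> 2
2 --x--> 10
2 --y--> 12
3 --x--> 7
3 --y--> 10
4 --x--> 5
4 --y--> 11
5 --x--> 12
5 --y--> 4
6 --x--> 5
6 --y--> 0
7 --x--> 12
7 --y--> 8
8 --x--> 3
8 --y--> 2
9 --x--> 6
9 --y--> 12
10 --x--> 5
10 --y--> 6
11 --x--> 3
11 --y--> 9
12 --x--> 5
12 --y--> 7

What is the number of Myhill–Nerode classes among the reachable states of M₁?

6

First remove the unreachable states {1}; 12 states remain.
Start with accepting vs non-accepting: {0,2,3,4,6,7,8,9,10,11} | {5,12}.
Refine {0,2,3,4,6,7,8,9,10,11} on symbol x: members go to different blocks, giving {0,4,6,7,10} and {2,3,8,9,11}.
On input y, block {0,4,6,7,10} splits into {0,6,10} and {4,7}.
Split {2,3,8,9,11} by δ(·,x) → {2,9} and {8,11} and {3}.
Stable partition: {0,6,10} | {5,12} | {2,9} | {4,7} | {8,11} | {3} — 6 equivalence classes.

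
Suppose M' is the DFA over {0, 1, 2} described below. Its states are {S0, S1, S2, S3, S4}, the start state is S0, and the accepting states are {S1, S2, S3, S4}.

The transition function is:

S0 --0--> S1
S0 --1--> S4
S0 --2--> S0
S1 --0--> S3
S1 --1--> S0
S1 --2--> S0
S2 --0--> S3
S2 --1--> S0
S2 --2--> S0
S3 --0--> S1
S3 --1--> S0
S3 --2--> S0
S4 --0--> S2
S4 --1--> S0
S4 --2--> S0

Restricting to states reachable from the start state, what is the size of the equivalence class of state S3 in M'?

Every state is reachable, so we keep all 5.
P0 = {S1,S2,S3,S4} | {S0}.
The partition is now stable with 2 blocks: {S1,S2,S3,S4} | {S0}.
State S3 belongs to the block {S1,S2,S3,S4}, which has 4 states.

4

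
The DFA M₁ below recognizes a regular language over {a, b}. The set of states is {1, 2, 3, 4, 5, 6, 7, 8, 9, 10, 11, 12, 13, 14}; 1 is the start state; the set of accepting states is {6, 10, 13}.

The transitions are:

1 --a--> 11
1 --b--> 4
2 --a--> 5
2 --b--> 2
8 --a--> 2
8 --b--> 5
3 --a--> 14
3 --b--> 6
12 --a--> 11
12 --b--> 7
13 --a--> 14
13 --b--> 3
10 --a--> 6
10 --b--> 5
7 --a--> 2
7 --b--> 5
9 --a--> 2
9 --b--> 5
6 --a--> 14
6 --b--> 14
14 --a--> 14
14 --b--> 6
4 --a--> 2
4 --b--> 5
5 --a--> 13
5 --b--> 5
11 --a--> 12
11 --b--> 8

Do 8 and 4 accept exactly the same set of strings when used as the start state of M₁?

States {9,10} cannot be reached from the start state, so discard them.
Start with accepting vs non-accepting: {6,13} | {1,2,3,4,5,7,8,11,12,14}.
On input a, block {1,2,3,4,5,7,8,11,12,14} splits into {1,2,3,4,7,8,11,12,14} and {5}.
Refine {1,2,3,4,7,8,11,12,14} on symbol a: members go to different blocks, giving {1,3,4,7,8,11,12,14} and {2}.
Refine {1,3,4,7,8,11,12,14} on symbol a: members go to different blocks, giving {1,3,11,12,14} and {4,7,8}.
Split {1,3,11,12,14} by δ(·,b) → {1,11,12} and {3,14}.
Stable partition: {6,13} | {1,11,12} | {5} | {2} | {4,7,8} | {3,14} — 6 equivalence classes.
8 and 4 lie in the same block of the stable partition, so they are equivalent — no string distinguishes them.

Yes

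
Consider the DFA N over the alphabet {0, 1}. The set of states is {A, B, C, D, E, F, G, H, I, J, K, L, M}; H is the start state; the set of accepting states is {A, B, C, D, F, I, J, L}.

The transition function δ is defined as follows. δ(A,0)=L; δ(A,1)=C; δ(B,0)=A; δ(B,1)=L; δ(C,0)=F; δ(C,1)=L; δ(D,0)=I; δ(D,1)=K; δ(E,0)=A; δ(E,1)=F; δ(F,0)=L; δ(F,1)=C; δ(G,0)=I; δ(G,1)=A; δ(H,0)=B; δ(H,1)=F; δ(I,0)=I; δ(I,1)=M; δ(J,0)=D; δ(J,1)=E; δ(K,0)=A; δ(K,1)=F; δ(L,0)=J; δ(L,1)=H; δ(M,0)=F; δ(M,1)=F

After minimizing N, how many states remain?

States {G} cannot be reached from the start state, so discard them.
P0 = {A,B,C,D,F,I,J,L} | {E,H,K,M}.
Refine {A,B,C,D,F,I,J,L} on symbol 1: members go to different blocks, giving {A,B,C,F} and {D,I,J,L}.
On input 0, block {A,B,C,F} splits into {A,F} and {B,C}.
Split {E,H,K,M} by δ(·,0) → {E,K,M} and {H}.
On input 1, block {D,I,J,L} splits into {D,I,J} and {L}.
Stable partition: {A,F} | {E,K,M} | {D,I,J} | {B,C} | {H} | {L} — 6 equivalence classes.

6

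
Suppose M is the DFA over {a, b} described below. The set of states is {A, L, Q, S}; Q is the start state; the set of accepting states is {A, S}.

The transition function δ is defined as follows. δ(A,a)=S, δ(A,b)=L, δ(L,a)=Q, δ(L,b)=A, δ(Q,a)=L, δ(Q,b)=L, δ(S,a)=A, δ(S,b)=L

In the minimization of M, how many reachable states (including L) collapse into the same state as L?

1

All states are reachable from the start state.
P0 = {A,S} | {L,Q}.
On input b, block {L,Q} splits into {Q} and {L}.
Stable partition: {A,S} | {Q} | {L} — 3 equivalence classes.
The equivalence class containing L is {L}, of size 1.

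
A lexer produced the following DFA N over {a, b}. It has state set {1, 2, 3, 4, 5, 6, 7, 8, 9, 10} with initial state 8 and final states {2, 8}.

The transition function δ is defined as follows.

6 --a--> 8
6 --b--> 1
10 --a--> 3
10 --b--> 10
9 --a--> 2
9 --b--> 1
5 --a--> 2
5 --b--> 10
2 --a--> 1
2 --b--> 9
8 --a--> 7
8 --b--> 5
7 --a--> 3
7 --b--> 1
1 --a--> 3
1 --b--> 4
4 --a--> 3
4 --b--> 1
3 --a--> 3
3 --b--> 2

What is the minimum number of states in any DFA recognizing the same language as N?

States {6} cannot be reached from the start state, so discard them.
Start with accepting vs non-accepting: {2,8} | {1,3,4,5,7,9,10}.
Split {1,3,4,5,7,9,10} by δ(·,a) → {1,3,4,7,10} and {5,9}.
Split {1,3,4,7,10} by δ(·,b) → {1,4,7,10} and {3}.
No further refinement is possible. Final partition (4 blocks): {2,8} | {1,4,7,10} | {5,9} | {3}.

4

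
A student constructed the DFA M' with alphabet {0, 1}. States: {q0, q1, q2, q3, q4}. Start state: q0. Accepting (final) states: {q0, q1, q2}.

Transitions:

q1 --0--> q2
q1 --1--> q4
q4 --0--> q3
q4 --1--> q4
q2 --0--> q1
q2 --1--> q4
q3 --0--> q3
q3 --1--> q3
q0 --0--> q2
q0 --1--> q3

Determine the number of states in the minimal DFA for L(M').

Initial partition by acceptance: {q0,q1,q2} | {q3,q4}.
Stable partition: {q0,q1,q2} | {q3,q4} — 2 equivalence classes.

2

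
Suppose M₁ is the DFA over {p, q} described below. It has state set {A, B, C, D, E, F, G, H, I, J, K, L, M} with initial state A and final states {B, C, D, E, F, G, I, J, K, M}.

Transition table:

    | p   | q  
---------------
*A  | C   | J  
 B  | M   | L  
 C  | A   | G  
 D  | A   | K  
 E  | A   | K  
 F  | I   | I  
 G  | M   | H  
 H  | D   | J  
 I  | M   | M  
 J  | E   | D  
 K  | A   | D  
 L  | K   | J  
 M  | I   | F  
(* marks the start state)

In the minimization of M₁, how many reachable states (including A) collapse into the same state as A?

States {B,L} cannot be reached from the start state, so discard them.
Start with accepting vs non-accepting: {C,D,E,F,G,I,J,K,M} | {A,H}.
On input p, block {C,D,E,F,G,I,J,K,M} splits into {F,G,I,J,M} and {C,D,E,K}.
Refine {F,G,I,J,M} on symbol p: members go to different blocks, giving {F,G,I,M} and {J}.
On input q, block {F,G,I,M} splits into {F,I,M} and {G}.
Refine {C,D,E,K} on symbol q: members go to different blocks, giving {D,E,K} and {C}.
Refine {A,H} on symbol p: members go to different blocks, giving {A} and {H}.
No further refinement is possible. Final partition (7 blocks): {F,I,M} | {A} | {D,E,K} | {J} | {G} | {C} | {H}.
The equivalence class containing A is {A}, of size 1.

1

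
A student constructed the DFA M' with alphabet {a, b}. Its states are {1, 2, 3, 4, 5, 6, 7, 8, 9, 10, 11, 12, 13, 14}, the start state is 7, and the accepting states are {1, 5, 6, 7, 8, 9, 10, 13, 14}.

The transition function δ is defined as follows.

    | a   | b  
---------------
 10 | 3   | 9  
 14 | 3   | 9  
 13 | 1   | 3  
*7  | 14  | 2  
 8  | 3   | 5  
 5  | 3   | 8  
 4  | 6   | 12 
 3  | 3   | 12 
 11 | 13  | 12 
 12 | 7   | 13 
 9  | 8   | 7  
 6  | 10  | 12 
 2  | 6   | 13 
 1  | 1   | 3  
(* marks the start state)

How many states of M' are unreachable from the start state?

Starting at 7 and following transitions, the reachable set is {1, 2, 3, 5, 6, 7, 8, 9, 10, 12, 13, 14}. That leaves 4, 11 unreachable — 2 in total.

2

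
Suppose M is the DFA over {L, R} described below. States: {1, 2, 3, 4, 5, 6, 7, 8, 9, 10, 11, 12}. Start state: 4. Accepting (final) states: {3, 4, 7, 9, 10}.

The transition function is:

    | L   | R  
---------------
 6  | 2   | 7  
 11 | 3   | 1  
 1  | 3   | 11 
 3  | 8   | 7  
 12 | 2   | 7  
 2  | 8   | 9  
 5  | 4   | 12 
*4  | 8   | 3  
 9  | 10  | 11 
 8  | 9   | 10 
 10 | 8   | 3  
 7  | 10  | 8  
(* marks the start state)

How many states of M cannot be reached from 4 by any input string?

4

Starting at 4 and following transitions, the reachable set is {1, 3, 4, 7, 8, 9, 10, 11}. That leaves 2, 5, 6, 12 unreachable — 4 in total.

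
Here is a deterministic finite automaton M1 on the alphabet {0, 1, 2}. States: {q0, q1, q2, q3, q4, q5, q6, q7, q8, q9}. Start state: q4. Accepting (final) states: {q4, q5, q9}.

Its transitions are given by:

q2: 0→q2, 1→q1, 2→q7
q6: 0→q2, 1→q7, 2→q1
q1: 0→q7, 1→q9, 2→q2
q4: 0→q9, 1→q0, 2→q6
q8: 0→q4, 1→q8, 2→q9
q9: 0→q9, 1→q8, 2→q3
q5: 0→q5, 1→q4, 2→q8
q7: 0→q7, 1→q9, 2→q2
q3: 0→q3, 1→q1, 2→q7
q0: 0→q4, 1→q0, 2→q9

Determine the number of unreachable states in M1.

1

Starting at q4 and following transitions, the reachable set is {q0, q1, q2, q3, q4, q6, q7, q8, q9}. That leaves q5 unreachable — 1 in total.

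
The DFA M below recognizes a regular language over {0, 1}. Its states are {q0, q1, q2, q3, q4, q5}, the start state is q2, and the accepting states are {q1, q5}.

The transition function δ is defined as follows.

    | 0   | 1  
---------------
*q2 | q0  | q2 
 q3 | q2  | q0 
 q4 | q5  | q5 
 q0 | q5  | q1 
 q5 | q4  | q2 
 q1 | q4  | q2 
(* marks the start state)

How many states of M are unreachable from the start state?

Starting at q2 and following transitions, the reachable set is {q0, q1, q2, q4, q5}. That leaves q3 unreachable — 1 in total.

1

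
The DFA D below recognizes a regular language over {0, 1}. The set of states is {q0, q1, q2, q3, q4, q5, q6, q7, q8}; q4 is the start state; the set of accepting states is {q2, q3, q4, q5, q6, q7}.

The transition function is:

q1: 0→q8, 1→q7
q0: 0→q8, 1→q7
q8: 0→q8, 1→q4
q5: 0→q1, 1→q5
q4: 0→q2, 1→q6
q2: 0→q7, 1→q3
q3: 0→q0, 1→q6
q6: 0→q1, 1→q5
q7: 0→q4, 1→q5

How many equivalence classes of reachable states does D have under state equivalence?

3

Every state is reachable, so we keep all 9.
P0 = {q2,q3,q4,q5,q6,q7} | {q0,q1,q8}.
On input 0, block {q2,q3,q4,q5,q6,q7} splits into {q2,q4,q7} and {q3,q5,q6}.
Stable partition: {q2,q4,q7} | {q0,q1,q8} | {q3,q5,q6} — 3 equivalence classes.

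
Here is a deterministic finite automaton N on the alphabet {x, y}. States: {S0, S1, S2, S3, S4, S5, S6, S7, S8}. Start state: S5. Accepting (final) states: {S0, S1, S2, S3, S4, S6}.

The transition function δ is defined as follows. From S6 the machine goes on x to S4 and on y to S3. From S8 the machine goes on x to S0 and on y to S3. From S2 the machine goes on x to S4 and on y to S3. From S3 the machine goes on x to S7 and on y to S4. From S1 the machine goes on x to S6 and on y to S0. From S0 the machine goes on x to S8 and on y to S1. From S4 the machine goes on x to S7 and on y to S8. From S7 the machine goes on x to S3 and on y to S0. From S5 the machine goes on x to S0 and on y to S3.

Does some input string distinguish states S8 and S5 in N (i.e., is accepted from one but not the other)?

States {S2} cannot be reached from the start state, so discard them.
Initial partition by acceptance: {S0,S1,S3,S4,S6} | {S5,S7,S8}.
Refine {S0,S1,S3,S4,S6} on symbol x: members go to different blocks, giving {S0,S3,S4} and {S1,S6}.
Refine {S0,S3,S4} on symbol y: members go to different blocks, giving {S0} and {S3} and {S4}.
Split {S5,S7,S8} by δ(·,x) → {S5,S8} and {S7}.
Split {S1,S6} by δ(·,x) → {S1} and {S6}.
The partition is now stable with 7 blocks: {S0} | {S5,S8} | {S1} | {S3} | {S4} | {S7} | {S6}.
S8 and S5 lie in the same block of the stable partition, so they are equivalent — no string distinguishes them.

No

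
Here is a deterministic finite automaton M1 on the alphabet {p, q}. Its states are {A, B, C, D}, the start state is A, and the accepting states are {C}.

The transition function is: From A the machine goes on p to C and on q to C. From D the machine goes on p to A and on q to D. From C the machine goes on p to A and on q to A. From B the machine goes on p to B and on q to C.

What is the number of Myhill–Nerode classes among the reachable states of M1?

2

Reachable states from the start: {A,C}. Unreachable: {B,D} — drop them.
Start with accepting vs non-accepting: {C} | {A}.
No further refinement is possible. Final partition (2 blocks): {C} | {A}.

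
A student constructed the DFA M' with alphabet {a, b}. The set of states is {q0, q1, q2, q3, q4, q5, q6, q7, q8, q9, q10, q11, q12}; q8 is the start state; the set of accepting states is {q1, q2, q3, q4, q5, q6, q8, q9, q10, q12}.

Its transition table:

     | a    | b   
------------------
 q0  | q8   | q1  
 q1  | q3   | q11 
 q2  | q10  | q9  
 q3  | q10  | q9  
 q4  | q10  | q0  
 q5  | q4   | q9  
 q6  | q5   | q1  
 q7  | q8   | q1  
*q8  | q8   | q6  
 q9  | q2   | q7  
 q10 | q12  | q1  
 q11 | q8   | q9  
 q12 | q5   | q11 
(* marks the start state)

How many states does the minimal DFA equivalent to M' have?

All states are reachable from the start state.
Initial partition by acceptance: {q1,q2,q3,q4,q5,q6,q8,q9,q10,q12} | {q0,q7,q11}.
On input b, block {q1,q2,q3,q4,q5,q6,q8,q9,q10,q12} splits into {q2,q3,q5,q6,q8,q10} and {q1,q4,q9,q12}.
On input a, block {q2,q3,q5,q6,q8,q10} splits into {q2,q3,q6,q8} and {q5,q10}.
Split {q2,q3,q6,q8} by δ(·,a) → {q2,q3,q6} and {q8}.
Refine {q1,q4,q9,q12} on symbol a: members go to different blocks, giving {q1,q9} and {q4,q12}.
The partition is now stable with 6 blocks: {q2,q3,q6} | {q0,q7,q11} | {q1,q9} | {q5,q10} | {q8} | {q4,q12}.

6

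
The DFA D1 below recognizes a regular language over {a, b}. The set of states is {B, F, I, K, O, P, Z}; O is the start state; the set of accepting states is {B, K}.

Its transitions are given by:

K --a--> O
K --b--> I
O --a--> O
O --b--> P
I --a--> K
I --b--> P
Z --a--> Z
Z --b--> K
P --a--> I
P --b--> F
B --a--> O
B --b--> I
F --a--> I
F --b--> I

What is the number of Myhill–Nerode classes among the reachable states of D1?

Reachable states from the start: {F,I,K,O,P}. Unreachable: {B,Z} — drop them.
P0 = {K} | {F,I,O,P}.
On input a, block {F,I,O,P} splits into {F,O,P} and {I}.
Split {F,O,P} by δ(·,a) → {F,P} and {O}.
On input b, block {F,P} splits into {F} and {P}.
The partition is now stable with 5 blocks: {K} | {F} | {I} | {O} | {P}.

5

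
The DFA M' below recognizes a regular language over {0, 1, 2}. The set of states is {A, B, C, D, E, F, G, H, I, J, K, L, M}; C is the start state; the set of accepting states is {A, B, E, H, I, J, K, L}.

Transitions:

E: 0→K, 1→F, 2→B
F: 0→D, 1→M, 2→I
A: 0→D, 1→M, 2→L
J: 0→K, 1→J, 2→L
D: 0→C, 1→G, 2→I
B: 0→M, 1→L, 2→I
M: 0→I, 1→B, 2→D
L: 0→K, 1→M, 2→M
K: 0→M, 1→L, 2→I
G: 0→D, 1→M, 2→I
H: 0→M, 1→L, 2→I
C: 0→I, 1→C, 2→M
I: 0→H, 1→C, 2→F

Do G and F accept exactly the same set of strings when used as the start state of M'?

Yes

States {A,E,J} cannot be reached from the start state, so discard them.
Start with accepting vs non-accepting: {B,H,I,K,L} | {C,D,F,G,M}.
Split {B,H,I,K,L} by δ(·,0) → {B,H,K} and {I,L}.
On input 0, block {C,D,F,G,M} splits into {D,F,G} and {C,M}.
On input 0, block {D,F,G} splits into {F,G} and {D}.
Split {I,L} by δ(·,2) → {I} and {L}.
Refine {C,M} on symbol 1: members go to different blocks, giving {C} and {M}.
Stable partition: {B,H,K} | {F,G} | {I} | {C} | {D} | {L} | {M} — 7 equivalence classes.
G and F lie in the same block of the stable partition, so they are equivalent — no string distinguishes them.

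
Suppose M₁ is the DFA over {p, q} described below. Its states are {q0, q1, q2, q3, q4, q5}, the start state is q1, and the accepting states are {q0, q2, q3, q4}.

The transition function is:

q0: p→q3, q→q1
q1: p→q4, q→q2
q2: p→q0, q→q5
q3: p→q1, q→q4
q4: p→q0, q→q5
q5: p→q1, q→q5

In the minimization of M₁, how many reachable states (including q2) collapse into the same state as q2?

2

All states are reachable from the start state.
P0 = {q0,q2,q3,q4} | {q1,q5}.
On input p, block {q0,q2,q3,q4} splits into {q0,q2,q4} and {q3}.
Split {q0,q2,q4} by δ(·,p) → {q2,q4} and {q0}.
Split {q1,q5} by δ(·,p) → {q1} and {q5}.
Stable partition: {q2,q4} | {q1} | {q3} | {q0} | {q5} — 5 equivalence classes.
State q2 belongs to the block {q2,q4}, which has 2 states.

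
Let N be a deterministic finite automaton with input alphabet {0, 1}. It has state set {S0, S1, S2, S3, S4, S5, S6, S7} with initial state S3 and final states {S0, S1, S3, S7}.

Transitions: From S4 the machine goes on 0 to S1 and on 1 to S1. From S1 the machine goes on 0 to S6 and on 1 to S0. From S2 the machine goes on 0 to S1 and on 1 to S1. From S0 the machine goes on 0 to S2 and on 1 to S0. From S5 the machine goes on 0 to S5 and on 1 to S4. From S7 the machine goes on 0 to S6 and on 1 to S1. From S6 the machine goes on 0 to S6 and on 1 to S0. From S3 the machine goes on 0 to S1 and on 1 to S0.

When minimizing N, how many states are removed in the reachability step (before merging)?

3

BFS from S3 reaches {S0, S1, S2, S3, S6}; the 3 state(s) S4, S5, S7 are never visited.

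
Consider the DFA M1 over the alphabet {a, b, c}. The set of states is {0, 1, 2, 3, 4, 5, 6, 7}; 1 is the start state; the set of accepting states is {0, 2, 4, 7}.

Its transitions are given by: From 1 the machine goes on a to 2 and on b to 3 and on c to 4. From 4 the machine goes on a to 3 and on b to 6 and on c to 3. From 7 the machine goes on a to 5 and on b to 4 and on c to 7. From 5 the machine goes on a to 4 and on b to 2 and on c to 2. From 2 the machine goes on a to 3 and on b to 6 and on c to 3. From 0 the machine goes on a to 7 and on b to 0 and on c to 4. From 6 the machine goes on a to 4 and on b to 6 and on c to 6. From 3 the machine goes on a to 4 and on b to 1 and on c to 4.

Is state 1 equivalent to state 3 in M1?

Yes

First remove the unreachable states {0,5,7}; 5 states remain.
P0 = {2,4} | {1,3,6}.
Refine {1,3,6} on symbol c: members go to different blocks, giving {1,3} and {6}.
The partition is now stable with 3 blocks: {2,4} | {1,3} | {6}.
1 and 3 lie in the same block of the stable partition, so they are equivalent — no string distinguishes them.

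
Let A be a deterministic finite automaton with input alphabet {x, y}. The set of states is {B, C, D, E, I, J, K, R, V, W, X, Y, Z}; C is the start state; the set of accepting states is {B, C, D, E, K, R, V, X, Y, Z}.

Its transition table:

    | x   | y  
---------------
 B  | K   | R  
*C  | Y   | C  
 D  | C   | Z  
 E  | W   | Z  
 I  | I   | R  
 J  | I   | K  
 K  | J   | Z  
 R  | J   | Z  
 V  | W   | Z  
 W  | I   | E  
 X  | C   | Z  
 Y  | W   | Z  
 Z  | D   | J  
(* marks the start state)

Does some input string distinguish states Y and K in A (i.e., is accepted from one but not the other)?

States {B,V,X} cannot be reached from the start state, so discard them.
Initial partition by acceptance: {C,D,E,K,R,Y,Z} | {I,J,W}.
Refine {C,D,E,K,R,Y,Z} on symbol x: members go to different blocks, giving {E,K,R,Y} and {C,D,Z}.
Refine {C,D,Z} on symbol x: members go to different blocks, giving {D,Z} and {C}.
Split {D,Z} by δ(·,x) → {D} and {Z}.
No further refinement is possible. Final partition (5 blocks): {E,K,R,Y} | {I,J,W} | {D} | {C} | {Z}.
Y and K lie in the same block of the stable partition, so they are equivalent — no string distinguishes them.

No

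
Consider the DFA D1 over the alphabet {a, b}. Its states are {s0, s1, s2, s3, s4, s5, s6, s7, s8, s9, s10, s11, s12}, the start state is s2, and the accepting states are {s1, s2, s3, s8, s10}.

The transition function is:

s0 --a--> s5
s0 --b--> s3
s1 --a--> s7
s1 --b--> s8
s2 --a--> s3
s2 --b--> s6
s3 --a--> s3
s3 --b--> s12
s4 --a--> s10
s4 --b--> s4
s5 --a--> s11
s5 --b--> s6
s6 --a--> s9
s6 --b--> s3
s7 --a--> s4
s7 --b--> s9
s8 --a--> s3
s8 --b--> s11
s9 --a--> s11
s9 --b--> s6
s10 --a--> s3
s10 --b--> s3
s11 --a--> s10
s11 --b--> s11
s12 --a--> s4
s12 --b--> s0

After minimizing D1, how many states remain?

6

Reachable states from the start: {s0,s2,s3,s4,s5,s6,s9,s10,s11,s12}. Unreachable: {s1,s7,s8} — drop them.
Start with accepting vs non-accepting: {s2,s3,s10} | {s0,s4,s5,s6,s9,s11,s12}.
Split {s2,s3,s10} by δ(·,b) → {s2,s3} and {s10}.
On input a, block {s0,s4,s5,s6,s9,s11,s12} splits into {s0,s5,s6,s9,s12} and {s4,s11}.
Split {s0,s5,s6,s9,s12} by δ(·,a) → {s5,s9,s12} and {s0,s6}.
Split {s2,s3} by δ(·,b) → {s2} and {s3}.
The partition is now stable with 6 blocks: {s2} | {s5,s9,s12} | {s10} | {s4,s11} | {s0,s6} | {s3}.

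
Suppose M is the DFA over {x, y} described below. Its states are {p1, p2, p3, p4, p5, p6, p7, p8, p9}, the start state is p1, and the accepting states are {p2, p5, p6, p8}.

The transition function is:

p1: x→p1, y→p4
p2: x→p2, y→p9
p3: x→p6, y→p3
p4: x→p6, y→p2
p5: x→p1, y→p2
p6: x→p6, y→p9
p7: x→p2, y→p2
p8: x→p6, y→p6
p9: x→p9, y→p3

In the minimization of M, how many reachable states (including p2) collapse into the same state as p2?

2

First remove the unreachable states {p5,p7,p8}; 6 states remain.
Start with accepting vs non-accepting: {p2,p6} | {p1,p3,p4,p9}.
Split {p1,p3,p4,p9} by δ(·,x) → {p1,p9} and {p3,p4}.
Split {p3,p4} by δ(·,y) → {p3} and {p4}.
Split {p1,p9} by δ(·,y) → {p1} and {p9}.
No further refinement is possible. Final partition (5 blocks): {p2,p6} | {p1} | {p3} | {p4} | {p9}.
The equivalence class containing p2 is {p2,p6}, of size 2.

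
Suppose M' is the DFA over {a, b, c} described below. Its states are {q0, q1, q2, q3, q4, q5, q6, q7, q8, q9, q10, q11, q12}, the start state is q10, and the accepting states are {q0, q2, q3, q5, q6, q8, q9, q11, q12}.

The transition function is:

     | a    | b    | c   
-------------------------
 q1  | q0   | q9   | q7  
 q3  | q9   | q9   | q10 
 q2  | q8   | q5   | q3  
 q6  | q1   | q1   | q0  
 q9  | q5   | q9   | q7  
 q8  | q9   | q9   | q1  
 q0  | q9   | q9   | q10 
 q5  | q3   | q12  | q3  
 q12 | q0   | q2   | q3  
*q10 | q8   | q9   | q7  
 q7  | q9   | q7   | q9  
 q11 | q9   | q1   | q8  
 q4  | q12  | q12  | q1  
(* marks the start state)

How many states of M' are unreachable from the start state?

No path from q10 leads to q4, q6, q11; the other 10 states are all reachable.

3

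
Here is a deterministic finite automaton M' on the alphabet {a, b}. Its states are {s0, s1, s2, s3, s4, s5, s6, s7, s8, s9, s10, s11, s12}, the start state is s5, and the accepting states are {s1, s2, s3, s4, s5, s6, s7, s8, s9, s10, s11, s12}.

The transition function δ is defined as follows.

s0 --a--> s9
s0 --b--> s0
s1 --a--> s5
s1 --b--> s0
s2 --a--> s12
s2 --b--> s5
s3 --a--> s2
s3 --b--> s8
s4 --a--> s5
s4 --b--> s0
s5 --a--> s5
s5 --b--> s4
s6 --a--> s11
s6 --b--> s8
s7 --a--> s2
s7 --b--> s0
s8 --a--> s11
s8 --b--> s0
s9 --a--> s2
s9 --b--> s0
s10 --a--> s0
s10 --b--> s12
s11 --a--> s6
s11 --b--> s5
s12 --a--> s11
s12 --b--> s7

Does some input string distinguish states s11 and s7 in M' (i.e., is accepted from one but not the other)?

Yes

First remove the unreachable states {s1,s3,s10}; 10 states remain.
Initial partition by acceptance: {s2,s4,s5,s6,s7,s8,s9,s11,s12} | {s0}.
On input b, block {s2,s4,s5,s6,s7,s8,s9,s11,s12} splits into {s2,s5,s6,s11,s12} and {s4,s7,s8,s9}.
Split {s2,s5,s6,s11,s12} by δ(·,b) → {s5,s6,s12} and {s2,s11}.
Refine {s5,s6,s12} on symbol a: members go to different blocks, giving {s6,s12} and {s5}.
Split {s4,s7,s8,s9} by δ(·,a) → {s7,s8,s9} and {s4}.
Stable partition: {s6,s12} | {s0} | {s7,s8,s9} | {s2,s11} | {s5} | {s4} — 6 equivalence classes.
s11 and s7 end up in different blocks, so they are distinguishable. For instance, the string 'b' is accepted from only s11.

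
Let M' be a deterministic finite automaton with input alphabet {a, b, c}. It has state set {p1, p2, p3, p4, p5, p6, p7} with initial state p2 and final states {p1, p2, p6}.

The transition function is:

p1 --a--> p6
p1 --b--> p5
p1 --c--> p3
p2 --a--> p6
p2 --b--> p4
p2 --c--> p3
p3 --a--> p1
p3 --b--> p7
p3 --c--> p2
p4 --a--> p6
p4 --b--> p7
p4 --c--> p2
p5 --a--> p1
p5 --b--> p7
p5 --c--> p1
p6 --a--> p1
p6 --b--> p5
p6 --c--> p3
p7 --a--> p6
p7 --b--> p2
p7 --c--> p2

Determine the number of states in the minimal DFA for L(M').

3

All states are reachable from the start state.
Initial partition by acceptance: {p1,p2,p6} | {p3,p4,p5,p7}.
Split {p3,p4,p5,p7} by δ(·,b) → {p3,p4,p5} and {p7}.
The partition is now stable with 3 blocks: {p1,p2,p6} | {p3,p4,p5} | {p7}.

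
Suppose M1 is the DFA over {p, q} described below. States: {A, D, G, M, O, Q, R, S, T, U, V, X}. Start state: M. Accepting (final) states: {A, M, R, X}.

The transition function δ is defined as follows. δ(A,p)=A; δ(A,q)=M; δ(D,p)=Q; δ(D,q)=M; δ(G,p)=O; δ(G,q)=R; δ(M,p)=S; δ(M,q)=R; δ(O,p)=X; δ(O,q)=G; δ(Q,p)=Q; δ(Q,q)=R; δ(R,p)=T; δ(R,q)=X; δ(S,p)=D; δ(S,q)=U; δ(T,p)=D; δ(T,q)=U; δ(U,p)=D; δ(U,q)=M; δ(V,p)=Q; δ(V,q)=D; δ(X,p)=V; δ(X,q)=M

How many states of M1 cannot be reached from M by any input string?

3

BFS from M reaches {D, M, Q, R, S, T, U, V, X}; the 3 state(s) A, G, O are never visited.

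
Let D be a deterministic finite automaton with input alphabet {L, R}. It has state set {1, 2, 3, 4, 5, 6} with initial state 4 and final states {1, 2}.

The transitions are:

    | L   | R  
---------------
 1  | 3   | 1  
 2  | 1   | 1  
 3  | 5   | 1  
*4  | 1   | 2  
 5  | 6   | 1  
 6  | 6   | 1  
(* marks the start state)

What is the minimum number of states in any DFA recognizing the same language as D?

4

Initial partition by acceptance: {1,2} | {3,4,5,6}.
Split {1,2} by δ(·,L) → {1} and {2}.
Refine {3,4,5,6} on symbol L: members go to different blocks, giving {3,5,6} and {4}.
Stable partition: {1} | {3,5,6} | {2} | {4} — 4 equivalence classes.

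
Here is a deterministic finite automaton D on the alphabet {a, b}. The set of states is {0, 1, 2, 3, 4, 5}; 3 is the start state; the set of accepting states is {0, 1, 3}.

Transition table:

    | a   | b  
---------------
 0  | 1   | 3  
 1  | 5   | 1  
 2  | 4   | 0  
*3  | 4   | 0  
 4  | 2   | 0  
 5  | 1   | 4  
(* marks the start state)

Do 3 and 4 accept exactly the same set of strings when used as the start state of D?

No

Initial partition by acceptance: {0,1,3} | {2,4,5}.
Refine {0,1,3} on symbol a: members go to different blocks, giving {1,3} and {0}.
Refine {1,3} on symbol b: members go to different blocks, giving {1} and {3}.
On input a, block {2,4,5} splits into {2,4} and {5}.
The partition is now stable with 5 blocks: {1} | {2,4} | {0} | {3} | {5}.
3 and 4 end up in different blocks, so they are distinguishable. For instance, the string 'ε' is accepted from only 3.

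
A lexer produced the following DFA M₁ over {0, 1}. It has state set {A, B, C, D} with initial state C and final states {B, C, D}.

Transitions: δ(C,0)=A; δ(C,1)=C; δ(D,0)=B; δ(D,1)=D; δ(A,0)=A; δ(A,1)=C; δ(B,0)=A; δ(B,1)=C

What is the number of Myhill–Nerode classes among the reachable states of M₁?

2

First remove the unreachable states {B,D}; 2 states remain.
Initial partition by acceptance: {C} | {A}.
No further refinement is possible. Final partition (2 blocks): {C} | {A}.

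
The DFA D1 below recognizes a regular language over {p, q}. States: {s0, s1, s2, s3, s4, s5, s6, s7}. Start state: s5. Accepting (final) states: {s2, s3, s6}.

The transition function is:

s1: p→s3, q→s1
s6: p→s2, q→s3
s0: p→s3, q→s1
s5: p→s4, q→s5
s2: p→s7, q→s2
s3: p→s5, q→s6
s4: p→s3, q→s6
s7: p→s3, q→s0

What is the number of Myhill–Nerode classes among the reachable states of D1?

All states are reachable from the start state.
P0 = {s2,s3,s6} | {s0,s1,s4,s5,s7}.
Split {s2,s3,s6} by δ(·,p) → {s2,s3} and {s6}.
Split {s2,s3} by δ(·,q) → {s2} and {s3}.
On input p, block {s0,s1,s4,s5,s7} splits into {s0,s1,s4,s7} and {s5}.
Split {s0,s1,s4,s7} by δ(·,q) → {s0,s1,s7} and {s4}.
The partition is now stable with 6 blocks: {s2} | {s0,s1,s7} | {s6} | {s3} | {s5} | {s4}.

6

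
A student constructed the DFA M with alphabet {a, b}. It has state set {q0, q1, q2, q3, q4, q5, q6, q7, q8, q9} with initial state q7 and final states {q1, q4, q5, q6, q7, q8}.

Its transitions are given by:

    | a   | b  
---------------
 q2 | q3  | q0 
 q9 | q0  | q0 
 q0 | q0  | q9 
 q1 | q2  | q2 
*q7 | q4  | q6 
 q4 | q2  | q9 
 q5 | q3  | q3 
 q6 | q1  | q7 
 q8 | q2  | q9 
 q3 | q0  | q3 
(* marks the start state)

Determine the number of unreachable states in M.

2

Starting at q7 and following transitions, the reachable set is {q0, q1, q2, q3, q4, q6, q7, q9}. That leaves q5, q8 unreachable — 2 in total.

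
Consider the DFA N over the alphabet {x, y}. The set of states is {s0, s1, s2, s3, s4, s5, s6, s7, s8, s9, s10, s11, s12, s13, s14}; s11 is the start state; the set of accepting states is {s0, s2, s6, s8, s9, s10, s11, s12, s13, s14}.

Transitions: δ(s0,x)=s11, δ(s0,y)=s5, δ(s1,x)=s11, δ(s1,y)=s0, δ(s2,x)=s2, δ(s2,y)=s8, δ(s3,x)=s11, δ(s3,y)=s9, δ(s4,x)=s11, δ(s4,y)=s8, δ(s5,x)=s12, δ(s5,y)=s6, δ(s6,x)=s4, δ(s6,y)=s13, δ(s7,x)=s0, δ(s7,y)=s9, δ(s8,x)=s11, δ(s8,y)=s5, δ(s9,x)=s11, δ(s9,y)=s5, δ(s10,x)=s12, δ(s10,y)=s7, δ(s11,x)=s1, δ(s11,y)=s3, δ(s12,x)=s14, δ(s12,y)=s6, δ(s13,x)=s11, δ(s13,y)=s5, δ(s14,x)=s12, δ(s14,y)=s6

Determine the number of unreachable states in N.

BFS from s11 reaches {s0, s1, s3, s4, s5, s6, s8, s9, s11, s12, s13, s14}; the 3 state(s) s2, s7, s10 are never visited.

3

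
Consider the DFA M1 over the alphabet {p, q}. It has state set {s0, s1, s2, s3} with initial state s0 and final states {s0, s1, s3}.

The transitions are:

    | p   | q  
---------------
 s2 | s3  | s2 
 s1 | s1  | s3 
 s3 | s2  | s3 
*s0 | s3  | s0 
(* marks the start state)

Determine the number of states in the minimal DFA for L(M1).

3

Reachable states from the start: {s0,s2,s3}. Unreachable: {s1} — drop them.
Start with accepting vs non-accepting: {s0,s3} | {s2}.
Refine {s0,s3} on symbol p: members go to different blocks, giving {s0} and {s3}.
The partition is now stable with 3 blocks: {s0} | {s2} | {s3}.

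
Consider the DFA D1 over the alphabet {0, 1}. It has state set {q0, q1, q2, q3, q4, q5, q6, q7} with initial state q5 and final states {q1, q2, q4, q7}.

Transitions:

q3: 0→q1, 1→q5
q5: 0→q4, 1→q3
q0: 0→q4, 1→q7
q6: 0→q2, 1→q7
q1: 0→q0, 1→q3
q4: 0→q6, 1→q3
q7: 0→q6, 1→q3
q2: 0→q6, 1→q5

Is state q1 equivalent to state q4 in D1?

All states are reachable from the start state.
Start with accepting vs non-accepting: {q1,q2,q4,q7} | {q0,q3,q5,q6}.
Split {q0,q3,q5,q6} by δ(·,1) → {q0,q6} and {q3,q5}.
Stable partition: {q1,q2,q4,q7} | {q0,q6} | {q3,q5} — 3 equivalence classes.
q1 and q4 lie in the same block of the stable partition, so they are equivalent — no string distinguishes them.

Yes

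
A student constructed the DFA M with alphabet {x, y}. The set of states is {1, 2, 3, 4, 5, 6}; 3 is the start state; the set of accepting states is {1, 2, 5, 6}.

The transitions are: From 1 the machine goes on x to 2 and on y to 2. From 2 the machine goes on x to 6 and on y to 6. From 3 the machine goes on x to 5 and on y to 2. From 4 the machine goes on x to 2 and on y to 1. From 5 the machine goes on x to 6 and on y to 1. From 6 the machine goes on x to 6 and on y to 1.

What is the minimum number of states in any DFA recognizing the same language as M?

Reachable states from the start: {1,2,3,5,6}. Unreachable: {4} — drop them.
P0 = {1,2,5,6} | {3}.
No further refinement is possible. Final partition (2 blocks): {1,2,5,6} | {3}.

2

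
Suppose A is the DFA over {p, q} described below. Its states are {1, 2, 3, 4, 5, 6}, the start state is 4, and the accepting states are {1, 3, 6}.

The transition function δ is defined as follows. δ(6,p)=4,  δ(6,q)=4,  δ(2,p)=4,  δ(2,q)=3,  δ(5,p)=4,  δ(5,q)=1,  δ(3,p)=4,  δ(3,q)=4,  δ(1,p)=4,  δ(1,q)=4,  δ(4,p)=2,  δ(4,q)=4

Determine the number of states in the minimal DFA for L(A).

3

Reachable states from the start: {2,3,4}. Unreachable: {1,5,6} — drop them.
P0 = {3} | {2,4}.
Refine {2,4} on symbol q: members go to different blocks, giving {2} and {4}.
The partition is now stable with 3 blocks: {3} | {2} | {4}.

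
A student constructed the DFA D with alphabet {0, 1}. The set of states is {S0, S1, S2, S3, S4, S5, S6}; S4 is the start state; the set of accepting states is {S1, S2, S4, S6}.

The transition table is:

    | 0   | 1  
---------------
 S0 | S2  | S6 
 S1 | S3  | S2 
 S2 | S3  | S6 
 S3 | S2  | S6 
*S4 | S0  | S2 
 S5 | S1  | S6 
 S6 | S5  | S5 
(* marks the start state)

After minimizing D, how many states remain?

All states are reachable from the start state.
Initial partition by acceptance: {S1,S2,S4,S6} | {S0,S3,S5}.
Refine {S1,S2,S4,S6} on symbol 1: members go to different blocks, giving {S1,S2,S4} and {S6}.
Refine {S1,S2,S4} on symbol 1: members go to different blocks, giving {S1,S4} and {S2}.
On input 0, block {S0,S3,S5} splits into {S0,S3} and {S5}.
The partition is now stable with 5 blocks: {S1,S4} | {S0,S3} | {S6} | {S2} | {S5}.

5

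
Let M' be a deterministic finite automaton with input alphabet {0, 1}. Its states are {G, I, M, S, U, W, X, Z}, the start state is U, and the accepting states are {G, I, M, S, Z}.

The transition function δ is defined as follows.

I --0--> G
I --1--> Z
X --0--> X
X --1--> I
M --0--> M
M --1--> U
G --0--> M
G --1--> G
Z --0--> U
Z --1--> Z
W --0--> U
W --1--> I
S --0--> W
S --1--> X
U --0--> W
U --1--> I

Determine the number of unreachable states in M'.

2

Starting at U and following transitions, the reachable set is {G, I, M, U, W, Z}. That leaves S, X unreachable — 2 in total.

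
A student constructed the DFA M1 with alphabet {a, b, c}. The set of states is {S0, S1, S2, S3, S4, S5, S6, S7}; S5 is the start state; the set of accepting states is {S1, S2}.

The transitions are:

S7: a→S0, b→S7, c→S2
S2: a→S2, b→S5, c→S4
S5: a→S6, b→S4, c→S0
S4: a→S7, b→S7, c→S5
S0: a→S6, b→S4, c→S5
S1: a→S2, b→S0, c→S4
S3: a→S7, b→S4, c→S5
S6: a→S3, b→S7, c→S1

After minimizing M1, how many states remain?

P0 = {S1,S2} | {S0,S3,S4,S5,S6,S7}.
On input c, block {S0,S3,S4,S5,S6,S7} splits into {S0,S3,S4,S5} and {S6,S7}.
Split {S0,S3,S4,S5} by δ(·,b) → {S0,S3,S5} and {S4}.
No further refinement is possible. Final partition (4 blocks): {S1,S2} | {S0,S3,S5} | {S6,S7} | {S4}.

4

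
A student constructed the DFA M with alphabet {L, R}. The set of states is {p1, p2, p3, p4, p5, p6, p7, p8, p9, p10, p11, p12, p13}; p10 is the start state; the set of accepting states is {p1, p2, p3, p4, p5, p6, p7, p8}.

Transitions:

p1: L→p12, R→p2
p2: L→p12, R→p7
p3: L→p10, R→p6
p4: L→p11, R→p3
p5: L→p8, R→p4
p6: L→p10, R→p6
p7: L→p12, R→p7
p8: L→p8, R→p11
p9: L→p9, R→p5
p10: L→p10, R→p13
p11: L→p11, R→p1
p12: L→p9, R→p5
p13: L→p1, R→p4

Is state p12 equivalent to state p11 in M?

All states are reachable from the start state.
P0 = {p1,p2,p3,p4,p5,p6,p7,p8} | {p9,p10,p11,p12,p13}.
On input L, block {p1,p2,p3,p4,p5,p6,p7,p8} splits into {p1,p2,p3,p4,p6,p7} and {p5,p8}.
On input L, block {p9,p10,p11,p12,p13} splits into {p9,p10,p11,p12} and {p13}.
Refine {p9,p10,p11,p12} on symbol R: members go to different blocks, giving {p9,p12} and {p10} and {p11}.
Refine {p1,p2,p3,p4,p6,p7} on symbol L: members go to different blocks, giving {p1,p2,p7} and {p3,p6} and {p4}.
Split {p5,p8} by δ(·,R) → {p5} and {p8}.
Stable partition: {p1,p2,p7} | {p9,p12} | {p5} | {p13} | {p10} | {p11} | {p3,p6} | {p4} | {p8} — 9 equivalence classes.
p12 and p11 end up in different blocks, so they are distinguishable. For instance, the string 'RL' is accepted from only p12.

No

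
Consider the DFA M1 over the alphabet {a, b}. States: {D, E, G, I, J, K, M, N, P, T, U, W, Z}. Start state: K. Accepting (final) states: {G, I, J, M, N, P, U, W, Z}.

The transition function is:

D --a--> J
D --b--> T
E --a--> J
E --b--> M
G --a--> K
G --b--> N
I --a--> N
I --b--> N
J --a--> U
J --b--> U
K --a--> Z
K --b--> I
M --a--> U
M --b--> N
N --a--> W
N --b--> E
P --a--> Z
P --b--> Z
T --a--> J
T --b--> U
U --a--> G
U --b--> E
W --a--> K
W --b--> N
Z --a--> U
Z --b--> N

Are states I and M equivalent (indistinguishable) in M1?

Yes

First remove the unreachable states {D,P,T}; 10 states remain.
P0 = {G,I,J,M,N,U,W,Z} | {E,K}.
Split {G,I,J,M,N,U,W,Z} by δ(·,a) → {I,J,M,N,U,Z} and {G,W}.
Split {I,J,M,N,U,Z} by δ(·,a) → {I,J,M,Z} and {N,U}.
No further refinement is possible. Final partition (4 blocks): {I,J,M,Z} | {E,K} | {G,W} | {N,U}.
I and M lie in the same block of the stable partition, so they are equivalent — no string distinguishes them.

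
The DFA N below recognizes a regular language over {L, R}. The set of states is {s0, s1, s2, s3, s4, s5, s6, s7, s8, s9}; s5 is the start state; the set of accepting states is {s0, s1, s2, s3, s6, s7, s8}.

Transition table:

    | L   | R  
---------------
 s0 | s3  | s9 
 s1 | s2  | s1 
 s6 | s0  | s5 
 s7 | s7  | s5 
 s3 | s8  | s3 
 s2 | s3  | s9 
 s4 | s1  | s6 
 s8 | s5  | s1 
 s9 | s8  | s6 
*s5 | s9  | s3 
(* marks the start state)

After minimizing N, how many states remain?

First remove the unreachable states {s4,s7}; 8 states remain.
Initial partition by acceptance: {s0,s1,s2,s3,s6,s8} | {s5,s9}.
Refine {s0,s1,s2,s3,s6,s8} on symbol L: members go to different blocks, giving {s0,s1,s2,s3,s6} and {s8}.
On input L, block {s0,s1,s2,s3,s6} splits into {s0,s1,s2,s6} and {s3}.
Refine {s0,s1,s2,s6} on symbol L: members go to different blocks, giving {s0,s2} and {s1,s6}.
On input L, block {s5,s9} splits into {s5} and {s9}.
On input R, block {s1,s6} splits into {s1} and {s6}.
No further refinement is possible. Final partition (7 blocks): {s0,s2} | {s5} | {s8} | {s3} | {s1} | {s9} | {s6}.

7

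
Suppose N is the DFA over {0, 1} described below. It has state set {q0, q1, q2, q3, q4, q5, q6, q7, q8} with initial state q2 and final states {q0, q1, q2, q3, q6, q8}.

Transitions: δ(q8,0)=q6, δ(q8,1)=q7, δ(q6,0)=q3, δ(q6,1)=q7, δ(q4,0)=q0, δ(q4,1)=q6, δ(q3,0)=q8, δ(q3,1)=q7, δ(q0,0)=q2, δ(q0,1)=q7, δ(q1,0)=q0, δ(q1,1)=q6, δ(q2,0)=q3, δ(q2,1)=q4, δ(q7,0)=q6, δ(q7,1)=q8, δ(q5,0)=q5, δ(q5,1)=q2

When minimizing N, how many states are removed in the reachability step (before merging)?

Starting at q2 and following transitions, the reachable set is {q0, q2, q3, q4, q6, q7, q8}. That leaves q1, q5 unreachable — 2 in total.

2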